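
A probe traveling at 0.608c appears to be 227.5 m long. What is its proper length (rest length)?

Contracted length L = 227.5 m
γ = 1/√(1 - 0.608²) = 1.2595
L₀ = γL = 1.2595 × 227.5 = 286.5 m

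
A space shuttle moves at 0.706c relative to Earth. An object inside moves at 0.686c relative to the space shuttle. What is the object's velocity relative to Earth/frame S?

u = (u' + v)/(1 + u'v/c²)
Numerator: 0.686 + 0.706 = 1.392
Denominator: 1 + 0.484316 = 1.484316
u = 1.392/1.484316 = 0.9378c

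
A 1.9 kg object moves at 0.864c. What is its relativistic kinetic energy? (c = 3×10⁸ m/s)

γ = 1/√(1 - 0.864²) = 1.9861
γ - 1 = 0.9861
KE = (γ-1)mc² = 0.9861 × 1.9 × (3×10⁸)² = 1.686×10¹⁷ J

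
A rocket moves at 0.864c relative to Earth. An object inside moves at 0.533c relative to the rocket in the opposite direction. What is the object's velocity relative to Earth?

Object's velocity in rocket frame is u' = -0.533c
u = (u' + v)/(1 + u'v/c²) = (v - 0.533)/(1 - 0.533·v/c²)
Numerator: 0.864 - 0.533 = 0.331
Denominator: 1 - 0.460512 = 0.539488
u = 0.331/0.539488 = 0.6135c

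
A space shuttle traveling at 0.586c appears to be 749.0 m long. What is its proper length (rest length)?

Contracted length L = 749.0 m
γ = 1/√(1 - 0.586²) = 1.234
L₀ = γL = 1.234 × 749.0 = 924.3 m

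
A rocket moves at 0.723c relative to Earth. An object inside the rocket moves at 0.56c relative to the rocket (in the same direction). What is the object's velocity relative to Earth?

u = (u' + v)/(1 + u'v/c²)
Numerator: 0.56 + 0.723 = 1.283
Denominator: 1 + 0.40488 = 1.40488
u = 1.283/1.40488 = 0.9132c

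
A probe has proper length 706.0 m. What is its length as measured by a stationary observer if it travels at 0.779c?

Proper length L₀ = 706.0 m
γ = 1/√(1 - 0.779²) = 1.5948
L = L₀/γ = 706.0/1.5948 = 442.7 m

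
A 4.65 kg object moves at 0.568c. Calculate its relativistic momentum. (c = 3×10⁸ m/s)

γ = 1/√(1 - 0.568²) = 1.215
v = 0.568 × 3×10⁸ = 1.704×10⁸ m/s
p = γmv = 1.215 × 4.65 × 1.704×10⁸ = 9.627×10⁸ kg·m/s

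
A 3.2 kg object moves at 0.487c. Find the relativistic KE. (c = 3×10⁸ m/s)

γ = 1/√(1 - 0.487²) = 1.14495
γ - 1 = 0.14495
KE = (γ-1)mc² = 0.14495 × 3.2 × (3×10⁸)² = 4.175×10¹⁶ J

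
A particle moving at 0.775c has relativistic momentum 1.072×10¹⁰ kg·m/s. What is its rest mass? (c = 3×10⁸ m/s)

γ = 1/√(1 - 0.775²) = 1.5824
v = 0.775 × 3×10⁸ = 2.325×10⁸ m/s
m = p/(γv) = 1.072×10¹⁰/(1.5824 × 2.325×10⁸) = 29.14 kg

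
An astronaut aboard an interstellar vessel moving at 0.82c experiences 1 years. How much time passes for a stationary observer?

Proper time Δt₀ = 1 years
γ = 1/√(1 - 0.82²) = 1.747
Δt = γΔt₀ = 1.747 × 1 = 1.747 years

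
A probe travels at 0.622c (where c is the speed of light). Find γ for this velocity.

v/c = 0.622, so (v/c)² = 0.386884
1 - (v/c)² = 0.613116
γ = 1/√(0.613116) = 1.277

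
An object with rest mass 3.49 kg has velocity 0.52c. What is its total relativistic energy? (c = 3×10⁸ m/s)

γ = 1/√(1 - 0.52²) = 1.1707
mc² = 3.49 × (3×10⁸)² = 3.141×10¹⁷ J
E = γmc² = 1.1707 × 3.141×10¹⁷ = 3.677×10¹⁷ J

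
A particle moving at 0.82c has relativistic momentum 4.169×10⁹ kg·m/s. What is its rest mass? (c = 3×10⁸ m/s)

γ = 1/√(1 - 0.82²) = 1.7471
v = 0.82 × 3×10⁸ = 2.460×10⁸ m/s
m = p/(γv) = 4.169×10⁹/(1.7471 × 2.460×10⁸) = 9.700 kg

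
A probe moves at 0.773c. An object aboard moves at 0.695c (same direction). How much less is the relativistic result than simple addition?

Classical: u' + v = 0.695 + 0.773 = 1.468c
Relativistic: u = (0.695 + 0.773)/(1 + 0.537235) = 1.468/1.537235 = 0.9550c
Difference: 1.468 - 0.9550 = 0.5130c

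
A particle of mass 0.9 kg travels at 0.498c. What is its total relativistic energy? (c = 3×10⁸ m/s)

γ = 1/√(1 - 0.498²) = 1.1532
mc² = 0.9 × (3×10⁸)² = 8.100×10¹⁶ J
E = γmc² = 1.1532 × 8.100×10¹⁶ = 9.341×10¹⁶ J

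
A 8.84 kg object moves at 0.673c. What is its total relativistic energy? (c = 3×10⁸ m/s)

γ = 1/√(1 - 0.673²) = 1.352
mc² = 8.84 × (3×10⁸)² = 7.956×10¹⁷ J
E = γmc² = 1.352 × 7.956×10¹⁷ = 1.076×10¹⁸ J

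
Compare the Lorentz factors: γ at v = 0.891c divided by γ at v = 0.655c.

γ₁ = 1/√(1 - 0.891²) = 2.2026
γ₂ = 1/√(1 - 0.655²) = 1.3234
γ₁/γ₂ = 2.2026/1.3234 = 1.664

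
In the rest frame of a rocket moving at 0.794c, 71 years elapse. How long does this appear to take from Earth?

Proper time Δt₀ = 71 years
γ = 1/√(1 - 0.794²) = 1.645
Δt = γΔt₀ = 1.645 × 71 = 116.8 years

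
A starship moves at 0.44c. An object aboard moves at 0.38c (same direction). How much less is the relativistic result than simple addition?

Classical: u' + v = 0.38 + 0.44 = 0.82c
Relativistic: u = (0.38 + 0.44)/(1 + 0.1672) = 0.82/1.1672 = 0.7025c
Difference: 0.82 - 0.7025 = 0.1175c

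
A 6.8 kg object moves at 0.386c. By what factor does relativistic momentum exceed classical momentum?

p_rel = γmv, p_class = mv
Ratio = γ = 1/√(1 - 0.386²) = 1.084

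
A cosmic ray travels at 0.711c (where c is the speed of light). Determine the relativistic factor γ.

v/c = 0.711, so (v/c)² = 0.505521
1 - (v/c)² = 0.494479
γ = 1/√(0.494479) = 1.422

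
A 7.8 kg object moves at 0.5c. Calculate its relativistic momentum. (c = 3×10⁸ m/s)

γ = 1/√(1 - 0.5²) = 1.155
v = 0.5 × 3×10⁸ = 1.500×10⁸ m/s
p = γmv = 1.155 × 7.8 × 1.500×10⁸ = 1.351×10⁹ kg·m/s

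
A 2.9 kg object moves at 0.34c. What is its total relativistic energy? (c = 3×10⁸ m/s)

γ = 1/√(1 - 0.34²) = 1.0633
mc² = 2.9 × (3×10⁸)² = 2.610×10¹⁷ J
E = γmc² = 1.0633 × 2.610×10¹⁷ = 2.775×10¹⁷ J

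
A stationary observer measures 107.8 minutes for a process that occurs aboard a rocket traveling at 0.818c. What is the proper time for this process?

Dilated time Δt = 107.8 minutes
γ = 1/√(1 - 0.818²) = 1.7385
Δt₀ = Δt/γ = 107.8/1.7385 = 62.01 minutes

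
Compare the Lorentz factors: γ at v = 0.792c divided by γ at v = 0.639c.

γ₁ = 1/√(1 - 0.792²) = 1.638
γ₂ = 1/√(1 - 0.639²) = 1.300
γ₁/γ₂ = 1.638/1.300 = 1.260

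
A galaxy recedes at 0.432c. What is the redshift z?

β = 0.432
(1+β)/(1-β) = 1.432/0.568 = 2.521
√(2.521) = 1.5878
z = 1.5878 - 1 = 0.5878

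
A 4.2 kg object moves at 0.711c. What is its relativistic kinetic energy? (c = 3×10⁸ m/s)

γ = 1/√(1 - 0.711²) = 1.422087
γ - 1 = 0.422087
KE = (γ-1)mc² = 0.422087 × 4.2 × (3×10⁸)² = 1.595×10¹⁷ J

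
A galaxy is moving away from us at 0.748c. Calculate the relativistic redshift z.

β = 0.748
(1+β)/(1-β) = 1.748/0.252 = 6.937
√(6.937) = 2.634
z = 2.634 - 1 = 1.634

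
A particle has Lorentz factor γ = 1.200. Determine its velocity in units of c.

From γ = 1/√(1 - v²/c²):
1/γ² = 1/1.200² = 0.6944
v²/c² = 1 - 0.6944 = 0.3056
v/c = √(0.3056) = 0.5528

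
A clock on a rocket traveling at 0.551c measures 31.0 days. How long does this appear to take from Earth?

Proper time Δt₀ = 31.0 days
γ = 1/√(1 - 0.551²) = 1.1983
Δt = γΔt₀ = 1.1983 × 31.0 = 37.15 days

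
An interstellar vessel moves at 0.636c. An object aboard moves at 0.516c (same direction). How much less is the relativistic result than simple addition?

Classical: u' + v = 0.516 + 0.636 = 1.152c
Relativistic: u = (0.516 + 0.636)/(1 + 0.328176) = 1.152/1.328176 = 0.8674c
Difference: 1.152 - 0.8674 = 0.2846c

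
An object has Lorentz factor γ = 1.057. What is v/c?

From γ = 1/√(1 - v²/c²):
1/γ² = 1/1.057² = 0.895056
v²/c² = 1 - 0.895056 = 0.104944
v/c = √(0.104944) = 0.3240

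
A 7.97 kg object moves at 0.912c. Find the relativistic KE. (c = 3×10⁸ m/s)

γ = 1/√(1 - 0.912²) = 2.438
γ - 1 = 1.438
KE = (γ-1)mc² = 1.438 × 7.97 × (3×10⁸)² = 1.031×10¹⁸ J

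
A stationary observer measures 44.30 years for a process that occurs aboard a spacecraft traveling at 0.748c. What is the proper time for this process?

Dilated time Δt = 44.30 years
γ = 1/√(1 - 0.748²) = 1.507
Δt₀ = Δt/γ = 44.30/1.507 = 29.40 years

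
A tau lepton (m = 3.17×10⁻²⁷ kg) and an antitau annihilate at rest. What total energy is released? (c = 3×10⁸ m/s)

Both particles have the same rest mass, so total mass = 2m
E = 2m·c² = 2 × 3.17×10⁻²⁷ × (3×10⁸)²
= 2 × 3.17×10⁻²⁷ × 9×10¹⁶
= 5.706×10⁻¹⁰ J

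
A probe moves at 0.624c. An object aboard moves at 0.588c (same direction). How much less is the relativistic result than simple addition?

Classical: u' + v = 0.588 + 0.624 = 1.212c
Relativistic: u = (0.588 + 0.624)/(1 + 0.366912) = 1.212/1.366912 = 0.8867c
Difference: 1.212 - 0.8867 = 0.3253c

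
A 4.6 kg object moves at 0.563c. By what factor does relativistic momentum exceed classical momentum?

p_rel = γmv, p_class = mv
Ratio = γ = 1/√(1 - 0.563²) = 1.210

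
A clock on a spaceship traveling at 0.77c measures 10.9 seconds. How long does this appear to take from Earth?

Proper time Δt₀ = 10.9 seconds
γ = 1/√(1 - 0.77²) = 1.567
Δt = γΔt₀ = 1.567 × 10.9 = 17.08 seconds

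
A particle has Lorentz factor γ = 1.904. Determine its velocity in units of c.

From γ = 1/√(1 - v²/c²):
1/γ² = 1/1.904² = 0.2758
v²/c² = 1 - 0.2758 = 0.7242
v/c = √(0.7242) = 0.8510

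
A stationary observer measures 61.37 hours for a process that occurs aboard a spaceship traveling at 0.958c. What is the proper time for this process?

Dilated time Δt = 61.37 hours
γ = 1/√(1 - 0.958²) = 3.487
Δt₀ = Δt/γ = 61.37/3.487 = 17.60 hours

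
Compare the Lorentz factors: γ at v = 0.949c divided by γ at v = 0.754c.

γ₁ = 1/√(1 - 0.949²) = 3.1718
γ₂ = 1/√(1 - 0.754²) = 1.5224
γ₁/γ₂ = 3.1718/1.5224 = 2.083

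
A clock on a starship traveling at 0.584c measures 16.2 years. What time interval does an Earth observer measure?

Proper time Δt₀ = 16.2 years
γ = 1/√(1 - 0.584²) = 1.232
Δt = γΔt₀ = 1.232 × 16.2 = 19.96 years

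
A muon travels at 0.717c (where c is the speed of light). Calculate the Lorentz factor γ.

v/c = 0.717, so (v/c)² = 0.514089
1 - (v/c)² = 0.485911
γ = 1/√(0.485911) = 1.435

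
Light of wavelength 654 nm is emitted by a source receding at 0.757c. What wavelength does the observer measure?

β = 0.757
Wavelength Doppler factor = √(1.757/0.243) = √(7.230) = 2.689
λ_obs = 654 × 2.689 = 1759 nm (redshift)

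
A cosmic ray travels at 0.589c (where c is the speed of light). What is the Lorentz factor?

v/c = 0.589, so (v/c)² = 0.346921
1 - (v/c)² = 0.653079
γ = 1/√(0.653079) = 1.237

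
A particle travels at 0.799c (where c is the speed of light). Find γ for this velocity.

v/c = 0.799, so (v/c)² = 0.638401
1 - (v/c)² = 0.361599
γ = 1/√(0.361599) = 1.663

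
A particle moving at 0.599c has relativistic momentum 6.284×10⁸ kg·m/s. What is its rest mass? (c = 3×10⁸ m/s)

γ = 1/√(1 - 0.599²) = 1.249
v = 0.599 × 3×10⁸ = 1.797×10⁸ m/s
m = p/(γv) = 6.284×10⁸/(1.249 × 1.797×10⁸) = 2.800 kg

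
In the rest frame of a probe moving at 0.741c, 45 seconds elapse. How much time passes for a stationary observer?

Proper time Δt₀ = 45 seconds
γ = 1/√(1 - 0.741²) = 1.489
Δt = γΔt₀ = 1.489 × 45 = 67.01 seconds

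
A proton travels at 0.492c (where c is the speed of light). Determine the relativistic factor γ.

v/c = 0.492, so (v/c)² = 0.242064
1 - (v/c)² = 0.757936
γ = 1/√(0.757936) = 1.149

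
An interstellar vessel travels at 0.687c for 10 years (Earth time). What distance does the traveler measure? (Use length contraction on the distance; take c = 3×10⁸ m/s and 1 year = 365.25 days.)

Earth distance: d = v × t = 0.687c × 10 yr = 6.5040×10¹⁶ m
γ = 1.3762
d' = d/γ = 6.5040×10¹⁶/1.3762 = 4.726×10¹⁶ m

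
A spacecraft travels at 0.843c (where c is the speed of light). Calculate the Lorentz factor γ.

v/c = 0.843, so (v/c)² = 0.710649
1 - (v/c)² = 0.289351
γ = 1/√(0.289351) = 1.859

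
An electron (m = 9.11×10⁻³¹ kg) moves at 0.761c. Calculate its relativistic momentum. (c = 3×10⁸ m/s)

γ = 1/√(1 - 0.761²) = 1.5414
v = 0.761 × 3×10⁸ = 2.283×10⁸ m/s
p = γmv = 1.5414 × 9.11×10⁻³¹ × 2.283×10⁸ = 3.206×10⁻²² kg·m/s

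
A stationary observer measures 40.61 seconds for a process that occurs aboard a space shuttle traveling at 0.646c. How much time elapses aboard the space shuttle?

Dilated time Δt = 40.61 seconds
γ = 1/√(1 - 0.646²) = 1.310
Δt₀ = Δt/γ = 40.61/1.310 = 31.00 seconds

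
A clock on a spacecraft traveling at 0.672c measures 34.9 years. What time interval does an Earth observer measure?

Proper time Δt₀ = 34.9 years
γ = 1/√(1 - 0.672²) = 1.3503
Δt = γΔt₀ = 1.3503 × 34.9 = 47.13 years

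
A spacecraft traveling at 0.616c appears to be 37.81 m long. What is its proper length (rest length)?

Contracted length L = 37.81 m
γ = 1/√(1 - 0.616²) = 1.2694
L₀ = γL = 1.2694 × 37.81 = 48.00 m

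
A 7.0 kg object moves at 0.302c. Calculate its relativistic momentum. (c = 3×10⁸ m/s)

γ = 1/√(1 - 0.302²) = 1.049
v = 0.302 × 3×10⁸ = 9.060×10⁷ m/s
p = γmv = 1.049 × 7.0 × 9.060×10⁷ = 6.653×10⁸ kg·m/s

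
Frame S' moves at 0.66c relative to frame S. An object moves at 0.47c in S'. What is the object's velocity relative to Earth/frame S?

u = (u' + v)/(1 + u'v/c²)
Numerator: 0.47 + 0.66 = 1.13
Denominator: 1 + 0.3102 = 1.3102
u = 1.13/1.3102 = 0.8625c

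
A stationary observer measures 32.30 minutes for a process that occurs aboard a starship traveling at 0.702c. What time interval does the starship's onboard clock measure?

Dilated time Δt = 32.30 minutes
γ = 1/√(1 - 0.702²) = 1.4041
Δt₀ = Δt/γ = 32.30/1.4041 = 23.00 minutes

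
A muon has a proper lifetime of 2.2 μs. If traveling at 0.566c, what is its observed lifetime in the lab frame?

Proper lifetime τ₀ = 2.2 μs
γ = 1/√(1 - 0.566²) = 1.213
τ = γτ₀ = 1.213 × 2.2 μs = 2.669 μs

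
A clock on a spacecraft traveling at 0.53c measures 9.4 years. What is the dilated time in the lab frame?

Proper time Δt₀ = 9.4 years
γ = 1/√(1 - 0.53²) = 1.179
Δt = γΔt₀ = 1.179 × 9.4 = 11.08 years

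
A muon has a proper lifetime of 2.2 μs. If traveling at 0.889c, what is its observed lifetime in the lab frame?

Proper lifetime τ₀ = 2.2 μs
γ = 1/√(1 - 0.889²) = 2.1838
τ = γτ₀ = 2.1838 × 2.2 μs = 4.804 μs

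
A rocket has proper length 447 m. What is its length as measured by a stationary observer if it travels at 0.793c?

Proper length L₀ = 447 m
γ = 1/√(1 - 0.793²) = 1.6414
L = L₀/γ = 447/1.6414 = 272.3 m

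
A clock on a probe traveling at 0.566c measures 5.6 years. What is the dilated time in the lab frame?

Proper time Δt₀ = 5.6 years
γ = 1/√(1 - 0.566²) = 1.213
Δt = γΔt₀ = 1.213 × 5.6 = 6.793 years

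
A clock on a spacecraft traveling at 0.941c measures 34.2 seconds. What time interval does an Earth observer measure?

Proper time Δt₀ = 34.2 seconds
γ = 1/√(1 - 0.941²) = 2.955
Δt = γΔt₀ = 2.955 × 34.2 = 101.1 seconds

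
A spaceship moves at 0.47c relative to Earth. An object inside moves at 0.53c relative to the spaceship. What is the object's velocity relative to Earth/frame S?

u = (u' + v)/(1 + u'v/c²)
Numerator: 0.53 + 0.47 = 1
Denominator: 1 + 0.2491 = 1.2491
u = 1/1.2491 = 0.8006c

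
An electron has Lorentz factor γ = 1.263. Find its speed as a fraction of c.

From γ = 1/√(1 - v²/c²):
1/γ² = 1/1.263² = 0.6269
v²/c² = 1 - 0.6269 = 0.3731
v/c = √(0.3731) = 0.6108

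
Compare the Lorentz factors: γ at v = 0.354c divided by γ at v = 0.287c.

γ₁ = 1/√(1 - 0.354²) = 1.069
γ₂ = 1/√(1 - 0.287²) = 1.044
γ₁/γ₂ = 1.069/1.044 = 1.024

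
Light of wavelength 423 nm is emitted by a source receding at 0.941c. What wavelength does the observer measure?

β = 0.941
Wavelength Doppler factor = √(1.941/0.059) = √(32.90) = 5.736
λ_obs = 423 × 5.736 = 2426 nm (redshift)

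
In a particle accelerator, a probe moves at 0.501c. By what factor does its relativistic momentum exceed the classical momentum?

p_rel = γmv, p_class = mv
Ratio = γ = 1/√(1 - 0.501²)
= 1/√(0.748999) = 1.155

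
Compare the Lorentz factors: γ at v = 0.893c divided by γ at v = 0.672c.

γ₁ = 1/√(1 - 0.893²) = 2.2219
γ₂ = 1/√(1 - 0.672²) = 1.3503
γ₁/γ₂ = 2.2219/1.3503 = 1.645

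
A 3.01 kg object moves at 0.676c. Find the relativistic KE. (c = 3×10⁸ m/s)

γ = 1/√(1 - 0.676²) = 1.35703
γ - 1 = 0.35703
KE = (γ-1)mc² = 0.35703 × 3.01 × (3×10⁸)² = 9.672×10¹⁶ J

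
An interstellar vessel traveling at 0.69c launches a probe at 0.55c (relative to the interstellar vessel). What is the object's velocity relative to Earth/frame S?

u = (u' + v)/(1 + u'v/c²)
Numerator: 0.55 + 0.69 = 1.24
Denominator: 1 + 0.3795 = 1.3795
u = 1.24/1.3795 = 0.8989c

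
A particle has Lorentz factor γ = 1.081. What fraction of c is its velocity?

From γ = 1/√(1 - v²/c²):
1/γ² = 1/1.081² = 0.85575
v²/c² = 1 - 0.85575 = 0.14425
v/c = √(0.14425) = 0.3798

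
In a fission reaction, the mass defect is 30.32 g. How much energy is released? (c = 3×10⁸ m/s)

Convert mass defect: Δm = 30.32 g = 0.03032 kg
E = Δm·c² = 0.03032 × (3×10⁸)²
= 0.03032 × 9×10¹⁶ = 2.729×10¹⁵ J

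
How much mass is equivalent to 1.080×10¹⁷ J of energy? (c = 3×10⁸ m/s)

From E = mc², we get m = E/c²
c² = (3×10⁸)² = 9×10¹⁶ m²/s²
m = 1.080×10¹⁷ / 9×10¹⁶ = 1.200 kg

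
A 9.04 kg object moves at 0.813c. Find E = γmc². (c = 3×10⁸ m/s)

γ = 1/√(1 - 0.813²) = 1.717
mc² = 9.04 × (3×10⁸)² = 8.136×10¹⁷ J
E = γmc² = 1.717 × 8.136×10¹⁷ = 1.397×10¹⁸ J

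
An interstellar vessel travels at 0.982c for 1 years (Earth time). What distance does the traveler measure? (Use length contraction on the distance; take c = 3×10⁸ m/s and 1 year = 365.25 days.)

Earth distance: d = v × t = 0.982c × 1 yr = 9.297×10¹⁵ m
γ = 5.294
d' = d/γ = 9.297×10¹⁵/5.294 = 1.756×10¹⁵ m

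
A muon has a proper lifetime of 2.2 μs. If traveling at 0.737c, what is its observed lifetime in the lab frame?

Proper lifetime τ₀ = 2.2 μs
γ = 1/√(1 - 0.737²) = 1.4795
τ = γτ₀ = 1.4795 × 2.2 μs = 3.255 μs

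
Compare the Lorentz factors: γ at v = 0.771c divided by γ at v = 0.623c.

γ₁ = 1/√(1 - 0.771²) = 1.570
γ₂ = 1/√(1 - 0.623²) = 1.278
γ₁/γ₂ = 1.570/1.278 = 1.228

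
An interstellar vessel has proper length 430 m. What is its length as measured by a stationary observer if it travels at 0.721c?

Proper length L₀ = 430 m
γ = 1/√(1 - 0.721²) = 1.443
L = L₀/γ = 430/1.443 = 298.0 m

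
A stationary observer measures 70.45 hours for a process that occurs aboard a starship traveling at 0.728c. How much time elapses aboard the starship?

Dilated time Δt = 70.45 hours
γ = 1/√(1 - 0.728²) = 1.4586
Δt₀ = Δt/γ = 70.45/1.4586 = 48.30 hours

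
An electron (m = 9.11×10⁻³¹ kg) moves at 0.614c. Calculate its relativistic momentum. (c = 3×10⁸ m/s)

γ = 1/√(1 - 0.614²) = 1.267
v = 0.614 × 3×10⁸ = 1.842×10⁸ m/s
p = γmv = 1.267 × 9.11×10⁻³¹ × 1.842×10⁸ = 2.126×10⁻²² kg·m/s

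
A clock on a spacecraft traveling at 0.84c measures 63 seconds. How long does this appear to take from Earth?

Proper time Δt₀ = 63 seconds
γ = 1/√(1 - 0.84²) = 1.843
Δt = γΔt₀ = 1.843 × 63 = 116.1 seconds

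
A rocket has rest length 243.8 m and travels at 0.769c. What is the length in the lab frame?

Proper length L₀ = 243.8 m
γ = 1/√(1 - 0.769²) = 1.56434
L = L₀/γ = 243.8/1.56434 = 155.8 m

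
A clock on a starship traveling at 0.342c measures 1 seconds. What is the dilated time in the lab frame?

Proper time Δt₀ = 1 seconds
γ = 1/√(1 - 0.342²) = 1.064
Δt = γΔt₀ = 1.064 × 1 = 1.064 seconds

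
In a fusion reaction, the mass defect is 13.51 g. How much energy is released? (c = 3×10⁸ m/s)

Convert mass defect: Δm = 13.51 g = 0.01351 kg
E = Δm·c² = 0.01351 × (3×10⁸)²
= 0.01351 × 9×10¹⁶ = 1.216×10¹⁵ J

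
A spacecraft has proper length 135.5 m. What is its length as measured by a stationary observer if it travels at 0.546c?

Proper length L₀ = 135.5 m
γ = 1/√(1 - 0.546²) = 1.194
L = L₀/γ = 135.5/1.194 = 113.5 m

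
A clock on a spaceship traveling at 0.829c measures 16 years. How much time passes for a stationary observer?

Proper time Δt₀ = 16 years
γ = 1/√(1 - 0.829²) = 1.788
Δt = γΔt₀ = 1.788 × 16 = 28.61 years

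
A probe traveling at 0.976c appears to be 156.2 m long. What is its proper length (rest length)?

Contracted length L = 156.2 m
γ = 1/√(1 - 0.976²) = 4.592
L₀ = γL = 4.592 × 156.2 = 717.3 m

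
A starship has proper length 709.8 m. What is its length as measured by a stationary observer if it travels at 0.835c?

Proper length L₀ = 709.8 m
γ = 1/√(1 - 0.835²) = 1.817
L = L₀/γ = 709.8/1.817 = 390.6 m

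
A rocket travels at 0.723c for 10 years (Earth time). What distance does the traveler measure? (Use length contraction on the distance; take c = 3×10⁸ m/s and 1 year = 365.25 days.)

Earth distance: d = v × t = 0.723c × 10 yr = 6.8448×10¹⁶ m
γ = 1.4475
d' = d/γ = 6.8448×10¹⁶/1.4475 = 4.729×10¹⁶ m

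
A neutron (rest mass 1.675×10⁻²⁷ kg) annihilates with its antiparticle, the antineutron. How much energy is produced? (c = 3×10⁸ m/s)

Both particles have the same rest mass, so total mass = 2m
E = 2m·c² = 2 × 1.675×10⁻²⁷ × (3×10⁸)²
= 2 × 1.675×10⁻²⁷ × 9×10¹⁶
= 3.015×10⁻¹⁰ J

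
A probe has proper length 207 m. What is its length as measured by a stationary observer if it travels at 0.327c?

Proper length L₀ = 207 m
γ = 1/√(1 - 0.327²) = 1.0582
L = L₀/γ = 207/1.0582 = 195.6 m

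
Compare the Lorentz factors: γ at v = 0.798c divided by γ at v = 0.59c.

γ₁ = 1/√(1 - 0.798²) = 1.6593
γ₂ = 1/√(1 - 0.59²) = 1.2385
γ₁/γ₂ = 1.6593/1.2385 = 1.340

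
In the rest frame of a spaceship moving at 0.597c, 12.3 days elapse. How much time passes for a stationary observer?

Proper time Δt₀ = 12.3 days
γ = 1/√(1 - 0.597²) = 1.2465
Δt = γΔt₀ = 1.2465 × 12.3 = 15.33 days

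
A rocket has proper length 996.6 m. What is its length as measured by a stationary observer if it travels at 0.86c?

Proper length L₀ = 996.6 m
γ = 1/√(1 - 0.86²) = 1.95965
L = L₀/γ = 996.6/1.95965 = 508.6 m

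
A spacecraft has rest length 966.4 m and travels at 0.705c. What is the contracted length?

Proper length L₀ = 966.4 m
γ = 1/√(1 - 0.705²) = 1.410
L = L₀/γ = 966.4/1.410 = 685.4 m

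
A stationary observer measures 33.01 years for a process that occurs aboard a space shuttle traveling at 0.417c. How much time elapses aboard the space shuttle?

Dilated time Δt = 33.01 years
γ = 1/√(1 - 0.417²) = 1.1002
Δt₀ = Δt/γ = 33.01/1.1002 = 30.00 years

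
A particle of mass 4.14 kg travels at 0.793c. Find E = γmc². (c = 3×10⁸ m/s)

γ = 1/√(1 - 0.793²) = 1.6414
mc² = 4.14 × (3×10⁸)² = 3.726×10¹⁷ J
E = γmc² = 1.6414 × 3.726×10¹⁷ = 6.116×10¹⁷ J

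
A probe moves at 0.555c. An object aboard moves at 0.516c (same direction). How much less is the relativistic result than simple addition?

Classical: u' + v = 0.516 + 0.555 = 1.071c
Relativistic: u = (0.516 + 0.555)/(1 + 0.28638) = 1.071/1.28638 = 0.8326c
Difference: 1.071 - 0.8326 = 0.2384c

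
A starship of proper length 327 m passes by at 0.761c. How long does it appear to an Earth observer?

Proper length L₀ = 327 m
γ = 1/√(1 - 0.761²) = 1.5414
L = L₀/γ = 327/1.5414 = 212.1 m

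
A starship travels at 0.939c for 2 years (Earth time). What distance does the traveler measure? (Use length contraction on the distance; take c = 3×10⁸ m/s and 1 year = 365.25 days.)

Earth distance: d = v × t = 0.939c × 2 yr = 1.7780×10¹⁶ m
γ = 2.9077
d' = d/γ = 1.7780×10¹⁶/2.9077 = 6.115×10¹⁵ m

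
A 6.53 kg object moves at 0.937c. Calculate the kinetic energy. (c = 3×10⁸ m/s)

γ = 1/√(1 - 0.937²) = 2.863
γ - 1 = 1.863
KE = (γ-1)mc² = 1.863 × 6.53 × (3×10⁸)² = 1.095×10¹⁸ J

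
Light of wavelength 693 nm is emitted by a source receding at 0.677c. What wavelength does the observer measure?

β = 0.677
Wavelength Doppler factor = √(1.677/0.323) = √(5.192) = 2.279
λ_obs = 693 × 2.279 = 1579 nm (redshift)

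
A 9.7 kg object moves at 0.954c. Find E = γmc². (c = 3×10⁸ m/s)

γ = 1/√(1 - 0.954²) = 3.3355
mc² = 9.7 × (3×10⁸)² = 8.730×10¹⁷ J
E = γmc² = 3.3355 × 8.730×10¹⁷ = 2.912×10¹⁸ J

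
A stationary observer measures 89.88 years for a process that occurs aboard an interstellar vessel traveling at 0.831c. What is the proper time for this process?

Dilated time Δt = 89.88 years
γ = 1/√(1 - 0.831²) = 1.7977
Δt₀ = Δt/γ = 89.88/1.7977 = 50.00 years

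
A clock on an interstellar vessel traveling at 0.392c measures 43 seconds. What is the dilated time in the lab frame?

Proper time Δt₀ = 43 seconds
γ = 1/√(1 - 0.392²) = 1.087
Δt = γΔt₀ = 1.087 × 43 = 46.74 seconds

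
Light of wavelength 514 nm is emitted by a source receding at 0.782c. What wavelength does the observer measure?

β = 0.782
Wavelength Doppler factor = √(1.782/0.218) = √(8.174) = 2.859
λ_obs = 514 × 2.859 = 1470 nm (redshift)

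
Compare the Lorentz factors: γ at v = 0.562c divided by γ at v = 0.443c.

γ₁ = 1/√(1 - 0.562²) = 1.209
γ₂ = 1/√(1 - 0.443²) = 1.115
γ₁/γ₂ = 1.209/1.115 = 1.084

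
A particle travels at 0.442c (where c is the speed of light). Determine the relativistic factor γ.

v/c = 0.442, so (v/c)² = 0.195364
1 - (v/c)² = 0.804636
γ = 1/√(0.804636) = 1.115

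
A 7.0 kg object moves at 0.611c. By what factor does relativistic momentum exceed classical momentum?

p_rel = γmv, p_class = mv
Ratio = γ = 1/√(1 - 0.611²) = 1.263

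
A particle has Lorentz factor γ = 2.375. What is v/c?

From γ = 1/√(1 - v²/c²):
1/γ² = 1/2.375² = 0.1773
v²/c² = 1 - 0.1773 = 0.8227
v/c = √(0.8227) = 0.9070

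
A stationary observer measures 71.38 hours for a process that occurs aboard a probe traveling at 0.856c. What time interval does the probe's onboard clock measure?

Dilated time Δt = 71.38 hours
γ = 1/√(1 - 0.856²) = 1.9343
Δt₀ = Δt/γ = 71.38/1.9343 = 36.90 hours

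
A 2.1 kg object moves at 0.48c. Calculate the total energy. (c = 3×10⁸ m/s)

γ = 1/√(1 - 0.48²) = 1.1399
mc² = 2.1 × (3×10⁸)² = 1.890×10¹⁷ J
E = γmc² = 1.1399 × 1.890×10¹⁷ = 2.154×10¹⁷ J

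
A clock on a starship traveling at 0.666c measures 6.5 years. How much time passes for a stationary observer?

Proper time Δt₀ = 6.5 years
γ = 1/√(1 - 0.666²) = 1.3406
Δt = γΔt₀ = 1.3406 × 6.5 = 8.714 years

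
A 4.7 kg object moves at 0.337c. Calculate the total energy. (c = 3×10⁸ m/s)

γ = 1/√(1 - 0.337²) = 1.0621
mc² = 4.7 × (3×10⁸)² = 4.230×10¹⁷ J
E = γmc² = 1.0621 × 4.230×10¹⁷ = 4.493×10¹⁷ J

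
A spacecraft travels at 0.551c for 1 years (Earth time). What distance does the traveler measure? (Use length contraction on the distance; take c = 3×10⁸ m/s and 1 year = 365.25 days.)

Earth distance: d = v × t = 0.551c × 1 yr = 5.2165×10¹⁵ m
γ = 1.1983
d' = d/γ = 5.2165×10¹⁵/1.1983 = 4.353×10¹⁵ m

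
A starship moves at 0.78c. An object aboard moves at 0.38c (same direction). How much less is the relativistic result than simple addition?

Classical: u' + v = 0.38 + 0.78 = 1.16c
Relativistic: u = (0.38 + 0.78)/(1 + 0.2964) = 1.16/1.2964 = 0.8948c
Difference: 1.16 - 0.8948 = 0.2652c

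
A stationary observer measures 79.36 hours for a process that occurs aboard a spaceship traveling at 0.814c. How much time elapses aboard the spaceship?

Dilated time Δt = 79.36 hours
γ = 1/√(1 - 0.814²) = 1.7216
Δt₀ = Δt/γ = 79.36/1.7216 = 46.10 hours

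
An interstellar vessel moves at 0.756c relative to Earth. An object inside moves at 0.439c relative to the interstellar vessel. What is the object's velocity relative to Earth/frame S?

u = (u' + v)/(1 + u'v/c²)
Numerator: 0.439 + 0.756 = 1.195
Denominator: 1 + 0.331884 = 1.331884
u = 1.195/1.331884 = 0.8972c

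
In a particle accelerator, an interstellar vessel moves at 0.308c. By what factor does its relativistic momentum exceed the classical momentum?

p_rel = γmv, p_class = mv
Ratio = γ = 1/√(1 - 0.308²)
= 1/√(0.905136) = 1.051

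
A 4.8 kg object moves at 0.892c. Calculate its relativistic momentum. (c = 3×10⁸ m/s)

γ = 1/√(1 - 0.892²) = 2.2122
v = 0.892 × 3×10⁸ = 2.676×10⁸ m/s
p = γmv = 2.2122 × 4.8 × 2.676×10⁸ = 2.842×10⁹ kg·m/s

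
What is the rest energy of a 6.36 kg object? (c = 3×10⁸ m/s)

c² = (3×10⁸)² = 9.000×10¹⁶ m²/s²
E₀ = mc² = 6.36 × 9.000×10¹⁶ = 5.724×10¹⁷ J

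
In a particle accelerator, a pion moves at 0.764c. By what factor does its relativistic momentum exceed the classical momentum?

p_rel = γmv, p_class = mv
Ratio = γ = 1/√(1 - 0.764²)
= 1/√(0.416304) = 1.550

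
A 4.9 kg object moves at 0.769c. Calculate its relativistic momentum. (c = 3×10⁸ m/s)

γ = 1/√(1 - 0.769²) = 1.564
v = 0.769 × 3×10⁸ = 2.307×10⁸ m/s
p = γmv = 1.564 × 4.9 × 2.307×10⁸ = 1.768×10⁹ kg·m/s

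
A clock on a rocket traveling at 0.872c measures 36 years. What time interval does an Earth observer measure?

Proper time Δt₀ = 36 years
γ = 1/√(1 - 0.872²) = 2.0429
Δt = γΔt₀ = 2.0429 × 36 = 73.54 years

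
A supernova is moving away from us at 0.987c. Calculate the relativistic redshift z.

β = 0.987
(1+β)/(1-β) = 1.987/0.013 = 152.8
√(152.8) = 12.36
z = 12.36 - 1 = 11.36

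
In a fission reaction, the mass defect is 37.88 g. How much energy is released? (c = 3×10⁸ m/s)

Convert mass defect: Δm = 37.88 g = 0.03788 kg
E = Δm·c² = 0.03788 × (3×10⁸)²
= 0.03788 × 9×10¹⁶ = 3.409×10¹⁵ J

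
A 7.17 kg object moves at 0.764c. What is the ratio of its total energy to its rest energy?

E = γmc², E₀ = mc²
E/E₀ = γ = 1/√(1 - 0.764²) = 1.550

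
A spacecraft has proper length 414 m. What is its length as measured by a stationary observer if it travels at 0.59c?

Proper length L₀ = 414 m
γ = 1/√(1 - 0.59²) = 1.2385
L = L₀/γ = 414/1.2385 = 334.3 m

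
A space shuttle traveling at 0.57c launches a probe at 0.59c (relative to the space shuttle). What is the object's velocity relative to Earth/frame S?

u = (u' + v)/(1 + u'v/c²)
Numerator: 0.59 + 0.57 = 1.16
Denominator: 1 + 0.3363 = 1.3363
u = 1.16/1.3363 = 0.8681c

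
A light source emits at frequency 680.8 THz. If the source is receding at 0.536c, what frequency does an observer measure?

β = v/c = 0.536
(1-β)/(1+β) = 0.464/1.536 = 0.3021
Doppler factor = √(0.3021) = 0.5496
f_obs = 680.8 × 0.5496 = 374.2 THz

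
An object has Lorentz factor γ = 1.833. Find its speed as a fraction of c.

From γ = 1/√(1 - v²/c²):
1/γ² = 1/1.833² = 0.2976
v²/c² = 1 - 0.2976 = 0.7024
v/c = √(0.7024) = 0.8381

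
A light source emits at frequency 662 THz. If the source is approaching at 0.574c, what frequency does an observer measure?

β = v/c = 0.574
(1+β)/(1-β) = 1.574/0.426 = 3.695
Doppler factor = √(3.695) = 1.922
f_obs = 662 × 1.922 = 1272 THz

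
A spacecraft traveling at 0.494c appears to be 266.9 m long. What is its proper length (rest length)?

Contracted length L = 266.9 m
γ = 1/√(1 - 0.494²) = 1.1501
L₀ = γL = 1.1501 × 266.9 = 307.0 m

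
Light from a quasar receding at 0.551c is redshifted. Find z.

β = 0.551
(1+β)/(1-β) = 1.551/0.449 = 3.4543
√(3.4543) = 1.8586
z = 1.8586 - 1 = 0.8586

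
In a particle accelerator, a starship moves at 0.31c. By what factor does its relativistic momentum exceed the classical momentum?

p_rel = γmv, p_class = mv
Ratio = γ = 1/√(1 - 0.31²)
= 1/√(0.9039) = 1.052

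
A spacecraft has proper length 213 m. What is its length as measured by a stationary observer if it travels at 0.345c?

Proper length L₀ = 213 m
γ = 1/√(1 - 0.345²) = 1.0654
L = L₀/γ = 213/1.0654 = 199.9 m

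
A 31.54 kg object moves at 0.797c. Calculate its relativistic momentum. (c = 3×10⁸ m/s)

γ = 1/√(1 - 0.797²) = 1.656
v = 0.797 × 3×10⁸ = 2.391×10⁸ m/s
p = γmv = 1.656 × 31.54 × 2.391×10⁸ = 1.249×10¹⁰ kg·m/s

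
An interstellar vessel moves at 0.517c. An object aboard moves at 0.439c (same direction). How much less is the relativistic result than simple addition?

Classical: u' + v = 0.439 + 0.517 = 0.956c
Relativistic: u = (0.439 + 0.517)/(1 + 0.226963) = 0.956/1.226963 = 0.7792c
Difference: 0.956 - 0.7792 = 0.1768c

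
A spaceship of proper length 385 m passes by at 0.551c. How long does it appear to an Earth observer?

Proper length L₀ = 385 m
γ = 1/√(1 - 0.551²) = 1.1983
L = L₀/γ = 385/1.1983 = 321.3 m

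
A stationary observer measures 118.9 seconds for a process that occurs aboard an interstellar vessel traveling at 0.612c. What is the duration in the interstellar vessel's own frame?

Dilated time Δt = 118.9 seconds
γ = 1/√(1 - 0.612²) = 1.26445
Δt₀ = Δt/γ = 118.9/1.26445 = 94.03 seconds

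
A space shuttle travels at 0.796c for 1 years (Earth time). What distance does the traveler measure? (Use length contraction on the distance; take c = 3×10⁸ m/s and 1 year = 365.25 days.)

Earth distance: d = v × t = 0.796c × 1 yr = 7.5360×10¹⁵ m
γ = 1.6521
d' = d/γ = 7.5360×10¹⁵/1.6521 = 4.561×10¹⁵ m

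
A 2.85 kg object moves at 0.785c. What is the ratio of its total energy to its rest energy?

E = γmc², E₀ = mc²
E/E₀ = γ = 1/√(1 - 0.785²) = 1.614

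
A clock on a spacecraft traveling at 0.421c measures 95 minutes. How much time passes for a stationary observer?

Proper time Δt₀ = 95 minutes
γ = 1/√(1 - 0.421²) = 1.102
Δt = γΔt₀ = 1.102 × 95 = 104.7 minutes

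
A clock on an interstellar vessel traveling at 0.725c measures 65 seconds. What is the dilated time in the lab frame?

Proper time Δt₀ = 65 seconds
γ = 1/√(1 - 0.725²) = 1.4519
Δt = γΔt₀ = 1.4519 × 65 = 94.37 seconds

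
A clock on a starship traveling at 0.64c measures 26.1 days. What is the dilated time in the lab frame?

Proper time Δt₀ = 26.1 days
γ = 1/√(1 - 0.64²) = 1.3014
Δt = γΔt₀ = 1.3014 × 26.1 = 33.97 days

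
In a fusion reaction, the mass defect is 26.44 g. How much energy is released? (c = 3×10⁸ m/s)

Convert mass defect: Δm = 26.44 g = 0.02644 kg
E = Δm·c² = 0.02644 × (3×10⁸)²
= 0.02644 × 9×10¹⁶ = 2.380×10¹⁵ J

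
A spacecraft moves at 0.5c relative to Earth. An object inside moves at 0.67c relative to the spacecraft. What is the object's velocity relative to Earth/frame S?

u = (u' + v)/(1 + u'v/c²)
Numerator: 0.67 + 0.5 = 1.17
Denominator: 1 + 0.335 = 1.335
u = 1.17/1.335 = 0.8764c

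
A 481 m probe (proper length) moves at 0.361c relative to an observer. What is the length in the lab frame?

Proper length L₀ = 481 m
γ = 1/√(1 - 0.361²) = 1.0723
L = L₀/γ = 481/1.0723 = 448.6 m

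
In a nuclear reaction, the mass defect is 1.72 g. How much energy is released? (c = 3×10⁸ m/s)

Convert mass defect: Δm = 1.72 g = 0.00172 kg
E = Δm·c² = 0.00172 × (3×10⁸)²
= 0.00172 × 9×10¹⁶ = 1.548×10¹⁴ J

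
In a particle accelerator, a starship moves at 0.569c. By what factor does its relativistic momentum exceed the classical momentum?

p_rel = γmv, p_class = mv
Ratio = γ = 1/√(1 - 0.569²)
= 1/√(0.676239) = 1.216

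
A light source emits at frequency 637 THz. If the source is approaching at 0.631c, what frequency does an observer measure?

β = v/c = 0.631
(1+β)/(1-β) = 1.631/0.369 = 4.420
Doppler factor = √(4.420) = 2.102
f_obs = 637 × 2.102 = 1339 THz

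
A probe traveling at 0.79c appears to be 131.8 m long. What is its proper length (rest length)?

Contracted length L = 131.8 m
γ = 1/√(1 - 0.79²) = 1.631
L₀ = γL = 1.631 × 131.8 = 215.0 m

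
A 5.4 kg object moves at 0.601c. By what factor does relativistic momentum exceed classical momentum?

p_rel = γmv, p_class = mv
Ratio = γ = 1/√(1 - 0.601²) = 1.251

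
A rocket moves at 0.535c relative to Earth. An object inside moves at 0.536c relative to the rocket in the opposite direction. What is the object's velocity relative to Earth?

Object's velocity in rocket frame is u' = -0.536c
u = (u' + v)/(1 + u'v/c²) = (v - 0.536)/(1 - 0.536·v/c²)
Numerator: 0.535 - 0.536 = -0.001
Denominator: 1 - 0.28676 = 0.71324
u = -0.001/0.71324 = -0.001402c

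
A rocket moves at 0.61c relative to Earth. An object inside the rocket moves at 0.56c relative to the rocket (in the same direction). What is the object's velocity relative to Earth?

u = (u' + v)/(1 + u'v/c²)
Numerator: 0.56 + 0.61 = 1.17
Denominator: 1 + 0.3416 = 1.3416
u = 1.17/1.3416 = 0.8721c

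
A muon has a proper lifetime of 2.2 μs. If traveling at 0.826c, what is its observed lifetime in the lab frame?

Proper lifetime τ₀ = 2.2 μs
γ = 1/√(1 - 0.826²) = 1.774
τ = γτ₀ = 1.774 × 2.2 μs = 3.903 μs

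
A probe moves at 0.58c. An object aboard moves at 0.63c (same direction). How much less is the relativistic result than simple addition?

Classical: u' + v = 0.63 + 0.58 = 1.21c
Relativistic: u = (0.63 + 0.58)/(1 + 0.3654) = 1.21/1.3654 = 0.8862c
Difference: 1.21 - 0.8862 = 0.3238c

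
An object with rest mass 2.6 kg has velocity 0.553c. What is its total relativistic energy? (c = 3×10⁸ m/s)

γ = 1/√(1 - 0.553²) = 1.20022
mc² = 2.6 × (3×10⁸)² = 2.340×10¹⁷ J
E = γmc² = 1.20022 × 2.340×10¹⁷ = 2.809×10¹⁷ J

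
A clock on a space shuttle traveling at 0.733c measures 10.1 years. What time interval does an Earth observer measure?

Proper time Δt₀ = 10.1 years
γ = 1/√(1 - 0.733²) = 1.470
Δt = γΔt₀ = 1.470 × 10.1 = 14.85 years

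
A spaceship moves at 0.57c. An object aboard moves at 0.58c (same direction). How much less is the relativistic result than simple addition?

Classical: u' + v = 0.58 + 0.57 = 1.15c
Relativistic: u = (0.58 + 0.57)/(1 + 0.3306) = 1.15/1.3306 = 0.8643c
Difference: 1.15 - 0.8643 = 0.2857c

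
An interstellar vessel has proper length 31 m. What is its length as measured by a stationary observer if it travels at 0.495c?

Proper length L₀ = 31 m
γ = 1/√(1 - 0.495²) = 1.1509
L = L₀/γ = 31/1.1509 = 26.94 m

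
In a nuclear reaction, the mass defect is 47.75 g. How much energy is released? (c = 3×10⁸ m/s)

Convert mass defect: Δm = 47.75 g = 0.04775 kg
E = Δm·c² = 0.04775 × (3×10⁸)²
= 0.04775 × 9×10¹⁶ = 4.298×10¹⁵ J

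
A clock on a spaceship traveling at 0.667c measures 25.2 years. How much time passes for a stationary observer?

Proper time Δt₀ = 25.2 years
γ = 1/√(1 - 0.667²) = 1.342
Δt = γΔt₀ = 1.342 × 25.2 = 33.82 years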